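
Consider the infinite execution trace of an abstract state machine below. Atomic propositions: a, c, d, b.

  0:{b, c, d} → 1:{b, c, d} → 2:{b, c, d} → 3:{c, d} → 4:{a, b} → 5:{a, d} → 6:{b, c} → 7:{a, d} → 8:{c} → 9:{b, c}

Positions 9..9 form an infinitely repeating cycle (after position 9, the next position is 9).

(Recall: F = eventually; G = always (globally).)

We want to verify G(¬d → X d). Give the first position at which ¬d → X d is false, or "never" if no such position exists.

Check ¬d → X d at each position in order: 0 ✓, 1 ✓, 2 ✓, 3 ✓, 4 ✓, 5 ✓, 6 ✓, 7 ✓.
At position 8 the labels are {c} and the next position 9 has {b, c}, so ¬d → X d is false there. This is the first violation.

8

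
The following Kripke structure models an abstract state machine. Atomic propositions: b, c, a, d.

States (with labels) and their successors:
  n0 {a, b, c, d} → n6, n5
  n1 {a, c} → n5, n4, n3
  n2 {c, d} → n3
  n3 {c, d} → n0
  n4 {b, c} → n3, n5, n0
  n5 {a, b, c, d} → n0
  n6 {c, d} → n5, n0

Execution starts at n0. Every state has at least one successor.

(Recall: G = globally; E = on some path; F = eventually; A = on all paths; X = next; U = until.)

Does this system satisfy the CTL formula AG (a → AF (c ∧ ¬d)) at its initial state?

Does not hold

States satisfying a → AF (c ∧ ¬d): {n1, n2, n3, n4, n6}.
States satisfying AG (a → AF (c ∧ ¬d)): ∅.
n0 is reachable from n0 and violates a → AF (c ∧ ¬d), so AG fails at n0.
n0 ∉ Sat(AG (a → AF (c ∧ ¬d))).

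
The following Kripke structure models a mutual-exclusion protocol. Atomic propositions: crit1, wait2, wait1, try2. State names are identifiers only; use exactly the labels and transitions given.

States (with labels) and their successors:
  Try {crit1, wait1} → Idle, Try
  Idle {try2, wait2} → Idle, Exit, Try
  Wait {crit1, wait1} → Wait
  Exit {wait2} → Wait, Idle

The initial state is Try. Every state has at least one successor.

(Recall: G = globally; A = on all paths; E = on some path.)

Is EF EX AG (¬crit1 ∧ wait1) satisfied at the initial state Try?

States satisfying EX AG (¬crit1 ∧ wait1): ∅.
States satisfying EF EX AG (¬crit1 ∧ wait1): ∅.
No suitable path/successor from Try witnesses the formula.
Try ∉ Sat(EF EX AG (¬crit1 ∧ wait1)).

Violated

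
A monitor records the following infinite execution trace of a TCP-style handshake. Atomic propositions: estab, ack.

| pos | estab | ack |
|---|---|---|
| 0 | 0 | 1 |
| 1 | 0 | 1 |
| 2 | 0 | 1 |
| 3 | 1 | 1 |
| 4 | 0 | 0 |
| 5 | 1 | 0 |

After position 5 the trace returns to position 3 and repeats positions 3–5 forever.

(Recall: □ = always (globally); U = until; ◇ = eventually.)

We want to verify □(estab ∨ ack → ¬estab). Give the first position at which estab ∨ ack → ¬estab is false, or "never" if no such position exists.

Check estab ∨ ack → ¬estab at each position in order: 0 ✓, 1 ✓, 2 ✓.
At position 3 the labels are {ack, estab}, so estab ∨ ack → ¬estab is false there. This is the first violation.

3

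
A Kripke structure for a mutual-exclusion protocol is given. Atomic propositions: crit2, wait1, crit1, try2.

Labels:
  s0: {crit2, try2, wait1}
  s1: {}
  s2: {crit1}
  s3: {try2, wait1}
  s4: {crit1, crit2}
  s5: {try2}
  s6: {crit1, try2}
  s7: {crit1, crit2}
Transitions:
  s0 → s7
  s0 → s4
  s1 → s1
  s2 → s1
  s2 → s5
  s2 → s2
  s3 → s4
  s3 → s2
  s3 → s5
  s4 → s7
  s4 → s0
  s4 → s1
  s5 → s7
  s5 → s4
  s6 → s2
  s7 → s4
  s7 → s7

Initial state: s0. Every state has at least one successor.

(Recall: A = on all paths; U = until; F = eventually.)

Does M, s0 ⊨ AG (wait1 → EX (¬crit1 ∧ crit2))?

Violated

States satisfying wait1 → EX (¬crit1 ∧ crit2): {s1, s2, s4, s5, s6, s7}.
States satisfying AG (wait1 → EX (¬crit1 ∧ crit2)): {s1}.
s0 is reachable from s0 and violates wait1 → EX (¬crit1 ∧ crit2), so AG fails at s0.
s0 ∉ Sat(AG (wait1 → EX (¬crit1 ∧ crit2))).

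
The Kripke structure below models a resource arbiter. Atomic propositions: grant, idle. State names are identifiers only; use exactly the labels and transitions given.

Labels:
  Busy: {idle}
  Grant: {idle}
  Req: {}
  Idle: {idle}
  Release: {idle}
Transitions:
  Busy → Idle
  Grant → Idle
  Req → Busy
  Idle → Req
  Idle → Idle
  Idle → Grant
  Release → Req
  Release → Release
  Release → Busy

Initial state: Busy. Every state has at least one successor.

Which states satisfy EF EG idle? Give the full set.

States satisfying EG idle: {Busy, Grant, Idle, Release}.
States satisfying EF EG idle: {Busy, Grant, Req, Idle, Release}.

{Busy, Grant, Req, Idle, Release}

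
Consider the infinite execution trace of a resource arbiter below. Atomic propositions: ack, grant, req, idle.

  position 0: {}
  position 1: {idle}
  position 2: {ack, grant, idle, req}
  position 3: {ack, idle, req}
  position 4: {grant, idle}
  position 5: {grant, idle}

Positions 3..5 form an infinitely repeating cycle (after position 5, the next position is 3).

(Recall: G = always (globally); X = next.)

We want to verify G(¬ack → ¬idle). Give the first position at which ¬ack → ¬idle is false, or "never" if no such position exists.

1

Check ¬ack → ¬idle at each position in order: 0 ✓.
At position 1 the labels are {idle}, so ¬ack → ¬idle is false there. This is the first violation.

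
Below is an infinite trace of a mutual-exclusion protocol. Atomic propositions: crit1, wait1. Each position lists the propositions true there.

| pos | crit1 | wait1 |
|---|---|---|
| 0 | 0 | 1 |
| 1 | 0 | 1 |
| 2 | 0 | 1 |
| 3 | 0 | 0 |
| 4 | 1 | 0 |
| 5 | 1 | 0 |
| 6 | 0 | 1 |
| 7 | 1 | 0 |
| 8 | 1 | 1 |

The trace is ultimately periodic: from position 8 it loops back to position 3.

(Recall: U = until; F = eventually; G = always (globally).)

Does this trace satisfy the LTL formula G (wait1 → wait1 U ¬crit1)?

Satisfied

wait1 → wait1 U ¬crit1 holds at every position 0..8, and those are all positions ever visited, so G (wait1 → wait1 U ¬crit1) holds.
Positions where wait1 holds: 0, 1, 2, 6, 8.
Check wait1 U ¬crit1 at each: 0→ok, 1→ok, 2→ok, 6→ok, 8→ok.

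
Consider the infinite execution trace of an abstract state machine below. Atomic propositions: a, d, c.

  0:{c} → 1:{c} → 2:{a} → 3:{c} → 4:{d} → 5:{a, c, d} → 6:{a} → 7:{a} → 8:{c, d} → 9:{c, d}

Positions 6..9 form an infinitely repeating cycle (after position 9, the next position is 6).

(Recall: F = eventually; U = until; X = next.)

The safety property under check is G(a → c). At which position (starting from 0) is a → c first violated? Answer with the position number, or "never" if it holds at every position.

Check a → c at each position in order: 0 ✓, 1 ✓.
At position 2 the labels are {a}, so a → c is false there. This is the first violation.

2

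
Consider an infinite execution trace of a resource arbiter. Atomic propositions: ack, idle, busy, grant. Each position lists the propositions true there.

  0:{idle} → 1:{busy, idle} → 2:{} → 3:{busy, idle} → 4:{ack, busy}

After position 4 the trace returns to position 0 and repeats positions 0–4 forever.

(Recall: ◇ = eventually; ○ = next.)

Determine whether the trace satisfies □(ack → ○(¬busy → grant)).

ack → ○(¬busy → grant) must hold at every position from 0 onward. It fails at position 4, so □(ack → ○(¬busy → grant)) is false.
Positions where ack holds: 4.
Check ○(¬busy → grant) at each: 4→fails.

No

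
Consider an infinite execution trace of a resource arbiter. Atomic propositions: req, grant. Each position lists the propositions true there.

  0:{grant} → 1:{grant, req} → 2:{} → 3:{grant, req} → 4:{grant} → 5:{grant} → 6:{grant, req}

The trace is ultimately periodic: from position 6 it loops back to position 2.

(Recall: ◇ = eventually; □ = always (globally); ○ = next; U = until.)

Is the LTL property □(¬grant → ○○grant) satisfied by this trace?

¬grant → ○○grant holds at every position 0..6, and those are all positions ever visited, so □(¬grant → ○○grant) holds.
Positions where ¬grant holds: 2.
Check ○○grant at each: 2→ok.

Yes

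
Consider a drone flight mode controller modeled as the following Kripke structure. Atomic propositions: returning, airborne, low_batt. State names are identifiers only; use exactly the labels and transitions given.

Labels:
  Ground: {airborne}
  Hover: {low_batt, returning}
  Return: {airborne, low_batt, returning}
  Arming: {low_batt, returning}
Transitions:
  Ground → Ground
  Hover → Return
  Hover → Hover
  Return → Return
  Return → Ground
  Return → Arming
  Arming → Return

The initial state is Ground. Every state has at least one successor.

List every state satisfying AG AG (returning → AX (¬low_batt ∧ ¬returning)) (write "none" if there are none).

States satisfying AG (returning → AX (¬low_batt ∧ ¬returning)): {Ground}.
States satisfying AG AG (returning → AX (¬low_batt ∧ ¬returning)): {Ground}.

{Ground}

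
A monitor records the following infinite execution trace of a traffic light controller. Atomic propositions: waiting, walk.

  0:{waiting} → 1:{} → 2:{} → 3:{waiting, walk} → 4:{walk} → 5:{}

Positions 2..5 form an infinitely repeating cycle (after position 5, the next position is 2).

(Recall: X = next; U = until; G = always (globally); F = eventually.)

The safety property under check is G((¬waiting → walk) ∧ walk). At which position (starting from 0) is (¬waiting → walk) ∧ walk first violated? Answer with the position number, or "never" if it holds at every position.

0

At position 0 the labels are {waiting}, so (¬waiting → walk) ∧ walk is false there. This is the first violation.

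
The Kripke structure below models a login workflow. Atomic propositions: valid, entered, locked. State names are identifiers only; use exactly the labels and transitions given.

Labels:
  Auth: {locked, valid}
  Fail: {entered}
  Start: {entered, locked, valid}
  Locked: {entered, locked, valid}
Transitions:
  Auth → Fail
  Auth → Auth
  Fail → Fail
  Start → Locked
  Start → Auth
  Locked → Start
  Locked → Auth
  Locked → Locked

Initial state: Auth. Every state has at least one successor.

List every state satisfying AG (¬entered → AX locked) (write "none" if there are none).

{Fail}

States satisfying ¬entered → AX locked: {Fail, Start, Locked}.
States satisfying AG (¬entered → AX locked): {Fail}.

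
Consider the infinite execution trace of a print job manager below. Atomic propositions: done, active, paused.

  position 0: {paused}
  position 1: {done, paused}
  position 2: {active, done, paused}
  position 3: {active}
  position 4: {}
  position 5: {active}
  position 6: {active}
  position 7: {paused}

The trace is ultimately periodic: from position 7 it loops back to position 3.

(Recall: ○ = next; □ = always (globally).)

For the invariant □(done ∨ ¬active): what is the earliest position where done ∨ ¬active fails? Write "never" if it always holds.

3

Check done ∨ ¬active at each position in order: 0 ✓, 1 ✓, 2 ✓.
At position 3 the labels are {active}, so done ∨ ¬active is false there. This is the first violation.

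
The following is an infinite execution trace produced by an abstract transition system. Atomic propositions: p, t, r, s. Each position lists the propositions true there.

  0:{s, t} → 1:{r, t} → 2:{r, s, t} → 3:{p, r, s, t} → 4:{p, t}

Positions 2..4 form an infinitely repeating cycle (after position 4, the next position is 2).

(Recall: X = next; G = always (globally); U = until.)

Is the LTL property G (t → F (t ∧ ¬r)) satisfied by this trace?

t → F (t ∧ ¬r) holds at every position 0..4, and those are all positions ever visited, so G (t → F (t ∧ ¬r)) holds.
Positions where t holds: 0, 1, 2, 3, 4.
Check F (t ∧ ¬r) at each: 0→ok, 1→ok, 2→ok, 3→ok, 4→ok.

Satisfied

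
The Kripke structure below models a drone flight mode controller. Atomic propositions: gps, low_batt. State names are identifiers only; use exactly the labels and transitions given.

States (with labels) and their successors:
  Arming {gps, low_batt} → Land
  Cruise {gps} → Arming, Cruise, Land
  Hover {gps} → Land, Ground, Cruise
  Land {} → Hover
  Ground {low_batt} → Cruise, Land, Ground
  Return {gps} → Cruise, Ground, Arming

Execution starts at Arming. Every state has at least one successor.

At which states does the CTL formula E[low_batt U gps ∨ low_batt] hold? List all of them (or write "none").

States satisfying low_batt: {Arming, Ground}.
States satisfying gps ∨ low_batt: {Arming, Cruise, Hover, Ground, Return}.
States satisfying E[low_batt U gps ∨ low_batt]: {Arming, Cruise, Hover, Ground, Return}.

{Arming, Cruise, Hover, Ground, Return}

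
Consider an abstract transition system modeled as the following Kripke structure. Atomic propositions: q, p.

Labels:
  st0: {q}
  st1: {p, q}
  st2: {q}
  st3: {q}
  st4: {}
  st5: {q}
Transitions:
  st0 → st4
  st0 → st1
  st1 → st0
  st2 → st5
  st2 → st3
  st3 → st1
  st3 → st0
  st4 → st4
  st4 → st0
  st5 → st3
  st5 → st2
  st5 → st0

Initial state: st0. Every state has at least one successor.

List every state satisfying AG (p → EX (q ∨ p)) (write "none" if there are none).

States satisfying p → EX (q ∨ p): {st0, st1, st2, st3, st4, st5}.
States satisfying AG (p → EX (q ∨ p)): {st0, st1, st2, st3, st4, st5}.

{st0, st1, st2, st3, st4, st5}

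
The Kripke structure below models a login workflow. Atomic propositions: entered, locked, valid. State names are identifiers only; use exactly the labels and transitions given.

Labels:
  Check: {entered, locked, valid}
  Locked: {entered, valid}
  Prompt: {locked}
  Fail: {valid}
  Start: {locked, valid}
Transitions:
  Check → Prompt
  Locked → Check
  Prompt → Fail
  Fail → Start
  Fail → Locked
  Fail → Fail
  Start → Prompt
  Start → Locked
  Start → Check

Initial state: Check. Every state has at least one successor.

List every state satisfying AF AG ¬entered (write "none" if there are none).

none

States satisfying AG ¬entered: ∅.
States satisfying AF AG ¬entered: ∅.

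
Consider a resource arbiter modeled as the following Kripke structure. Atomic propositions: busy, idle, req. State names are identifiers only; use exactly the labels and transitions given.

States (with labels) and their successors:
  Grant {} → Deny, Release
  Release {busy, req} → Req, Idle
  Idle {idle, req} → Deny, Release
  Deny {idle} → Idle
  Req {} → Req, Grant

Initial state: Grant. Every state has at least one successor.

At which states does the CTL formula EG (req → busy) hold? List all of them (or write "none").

States satisfying req → busy: {Grant, Release, Deny, Req}.
States satisfying EG (req → busy): {Grant, Release, Req}.

{Grant, Release, Req}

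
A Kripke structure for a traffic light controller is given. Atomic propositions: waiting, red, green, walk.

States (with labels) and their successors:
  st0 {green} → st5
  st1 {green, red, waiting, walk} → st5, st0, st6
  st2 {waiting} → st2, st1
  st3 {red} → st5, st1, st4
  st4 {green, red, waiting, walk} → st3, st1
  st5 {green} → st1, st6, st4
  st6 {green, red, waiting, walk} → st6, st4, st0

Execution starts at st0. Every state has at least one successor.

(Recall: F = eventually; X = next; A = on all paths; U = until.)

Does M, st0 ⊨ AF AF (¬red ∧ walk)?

States satisfying AF (¬red ∧ walk): ∅.
States satisfying AF AF (¬red ∧ walk): ∅.
There is a path from st0 along which AF (¬red ∧ walk) never holds.
st0 ∉ Sat(AF AF (¬red ∧ walk)).

Does not hold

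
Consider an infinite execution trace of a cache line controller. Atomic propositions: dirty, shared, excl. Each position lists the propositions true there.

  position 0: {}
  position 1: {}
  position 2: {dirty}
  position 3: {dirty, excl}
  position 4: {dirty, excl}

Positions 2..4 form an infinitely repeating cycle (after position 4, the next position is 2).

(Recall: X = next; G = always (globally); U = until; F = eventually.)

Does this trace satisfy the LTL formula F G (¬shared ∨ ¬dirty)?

G (¬shared ∨ ¬dirty) holds at position 0, which is reachable from 0, so F G (¬shared ∨ ¬dirty) holds.

Yes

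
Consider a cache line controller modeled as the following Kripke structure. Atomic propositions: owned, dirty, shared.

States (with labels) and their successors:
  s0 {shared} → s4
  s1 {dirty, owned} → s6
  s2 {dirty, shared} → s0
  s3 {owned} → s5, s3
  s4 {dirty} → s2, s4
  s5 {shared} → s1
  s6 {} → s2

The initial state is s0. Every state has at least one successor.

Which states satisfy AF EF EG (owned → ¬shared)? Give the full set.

{s0, s1, s2, s3, s4, s5, s6}

States satisfying EF EG (owned → ¬shared): {s0, s1, s2, s3, s4, s5, s6}.
States satisfying AF EF EG (owned → ¬shared): {s0, s1, s2, s3, s4, s5, s6}.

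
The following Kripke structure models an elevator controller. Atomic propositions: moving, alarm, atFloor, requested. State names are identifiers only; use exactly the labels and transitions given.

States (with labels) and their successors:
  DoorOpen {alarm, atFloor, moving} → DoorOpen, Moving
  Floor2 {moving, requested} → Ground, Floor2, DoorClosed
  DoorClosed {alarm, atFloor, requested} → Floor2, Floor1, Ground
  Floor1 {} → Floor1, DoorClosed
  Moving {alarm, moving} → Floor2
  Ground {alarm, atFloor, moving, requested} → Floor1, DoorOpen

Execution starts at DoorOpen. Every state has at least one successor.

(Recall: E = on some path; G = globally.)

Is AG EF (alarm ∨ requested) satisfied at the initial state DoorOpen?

States satisfying EF (alarm ∨ requested): {DoorOpen, Floor2, DoorClosed, Floor1, Moving, Ground}.
States satisfying AG EF (alarm ∨ requested): {DoorOpen, Floor2, DoorClosed, Floor1, Moving, Ground}.
Every state reachable from DoorOpen satisfies EF (alarm ∨ requested).
DoorOpen ∈ Sat(AG EF (alarm ∨ requested)).

Yes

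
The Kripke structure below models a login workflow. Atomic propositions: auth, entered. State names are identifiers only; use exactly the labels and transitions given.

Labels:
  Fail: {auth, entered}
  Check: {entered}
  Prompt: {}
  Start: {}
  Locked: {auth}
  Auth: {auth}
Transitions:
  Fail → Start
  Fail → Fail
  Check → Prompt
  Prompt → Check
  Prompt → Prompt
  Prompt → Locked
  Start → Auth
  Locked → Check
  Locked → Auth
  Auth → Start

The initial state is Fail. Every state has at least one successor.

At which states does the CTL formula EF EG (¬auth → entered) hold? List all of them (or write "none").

States satisfying EG (¬auth → entered): {Fail}.
States satisfying EF EG (¬auth → entered): {Fail}.

{Fail}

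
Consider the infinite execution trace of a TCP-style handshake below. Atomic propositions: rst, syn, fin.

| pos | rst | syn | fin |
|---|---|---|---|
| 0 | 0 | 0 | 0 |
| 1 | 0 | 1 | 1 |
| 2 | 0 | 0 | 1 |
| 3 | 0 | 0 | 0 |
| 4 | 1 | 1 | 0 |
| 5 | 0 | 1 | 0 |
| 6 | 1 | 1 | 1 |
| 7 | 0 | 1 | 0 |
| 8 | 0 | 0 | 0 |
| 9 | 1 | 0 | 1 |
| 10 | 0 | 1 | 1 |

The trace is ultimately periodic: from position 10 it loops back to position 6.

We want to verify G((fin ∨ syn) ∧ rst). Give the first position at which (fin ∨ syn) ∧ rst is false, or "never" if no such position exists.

At position 0 the labels are {}, so (fin ∨ syn) ∧ rst is false there. This is the first violation.

0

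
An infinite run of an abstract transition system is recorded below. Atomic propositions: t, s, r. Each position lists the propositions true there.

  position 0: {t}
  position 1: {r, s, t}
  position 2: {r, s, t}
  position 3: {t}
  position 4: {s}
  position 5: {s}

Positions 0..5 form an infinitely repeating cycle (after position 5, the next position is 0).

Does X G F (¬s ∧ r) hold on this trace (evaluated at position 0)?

The position after 0 is 1; G F (¬s ∧ r) is false there.

No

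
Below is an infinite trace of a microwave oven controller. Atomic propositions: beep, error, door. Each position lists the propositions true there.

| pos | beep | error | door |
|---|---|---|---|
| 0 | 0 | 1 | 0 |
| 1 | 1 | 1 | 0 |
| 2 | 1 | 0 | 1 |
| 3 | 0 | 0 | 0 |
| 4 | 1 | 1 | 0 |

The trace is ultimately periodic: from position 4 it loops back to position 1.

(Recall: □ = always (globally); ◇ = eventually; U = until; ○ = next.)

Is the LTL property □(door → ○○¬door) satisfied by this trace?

Holds

door → ○○¬door holds at every position 0..4, and those are all positions ever visited, so □(door → ○○¬door) holds.
Positions where door holds: 2.
Check ○○¬door at each: 2→ok.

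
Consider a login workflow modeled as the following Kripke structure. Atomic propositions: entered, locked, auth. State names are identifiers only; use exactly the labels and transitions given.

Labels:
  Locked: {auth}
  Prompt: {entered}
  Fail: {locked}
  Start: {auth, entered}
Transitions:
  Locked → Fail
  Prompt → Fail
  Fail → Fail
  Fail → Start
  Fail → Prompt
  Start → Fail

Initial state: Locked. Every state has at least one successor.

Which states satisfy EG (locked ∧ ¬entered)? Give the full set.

States satisfying locked ∧ ¬entered: {Fail}.
States satisfying EG (locked ∧ ¬entered): {Fail}.

{Fail}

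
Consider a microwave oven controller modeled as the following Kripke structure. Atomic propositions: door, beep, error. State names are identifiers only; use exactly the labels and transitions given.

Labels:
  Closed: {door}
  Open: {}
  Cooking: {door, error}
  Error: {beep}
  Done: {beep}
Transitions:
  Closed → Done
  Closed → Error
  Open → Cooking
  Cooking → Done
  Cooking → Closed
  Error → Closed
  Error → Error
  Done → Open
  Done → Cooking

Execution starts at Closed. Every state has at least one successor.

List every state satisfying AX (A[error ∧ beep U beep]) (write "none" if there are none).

States satisfying A[error ∧ beep U beep]: {Error, Done}.
States satisfying AX (A[error ∧ beep U beep]): {Closed}.

{Closed}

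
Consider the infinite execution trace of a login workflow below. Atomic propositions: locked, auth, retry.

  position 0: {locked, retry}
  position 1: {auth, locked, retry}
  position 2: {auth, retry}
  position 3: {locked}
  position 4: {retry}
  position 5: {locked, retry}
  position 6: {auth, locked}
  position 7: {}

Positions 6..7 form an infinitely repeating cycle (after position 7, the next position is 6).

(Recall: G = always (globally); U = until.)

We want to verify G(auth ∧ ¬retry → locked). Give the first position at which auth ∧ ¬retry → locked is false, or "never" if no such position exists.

auth ∧ ¬retry → locked holds at every position 0..7, and those are all the positions the trace ever visits, so the invariant G(auth ∧ ¬retry → locked) is never violated.

never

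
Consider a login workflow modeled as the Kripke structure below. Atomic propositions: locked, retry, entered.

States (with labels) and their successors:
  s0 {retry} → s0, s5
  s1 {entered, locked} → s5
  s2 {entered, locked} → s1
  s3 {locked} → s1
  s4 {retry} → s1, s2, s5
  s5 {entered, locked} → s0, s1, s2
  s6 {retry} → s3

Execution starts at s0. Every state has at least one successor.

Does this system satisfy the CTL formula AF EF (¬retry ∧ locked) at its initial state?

States satisfying EF (¬retry ∧ locked): {s0, s1, s2, s3, s4, s5, s6}.
States satisfying AF EF (¬retry ∧ locked): {s0, s1, s2, s3, s4, s5, s6}.
s0 ∈ Sat(AF EF (¬retry ∧ locked)).

Holds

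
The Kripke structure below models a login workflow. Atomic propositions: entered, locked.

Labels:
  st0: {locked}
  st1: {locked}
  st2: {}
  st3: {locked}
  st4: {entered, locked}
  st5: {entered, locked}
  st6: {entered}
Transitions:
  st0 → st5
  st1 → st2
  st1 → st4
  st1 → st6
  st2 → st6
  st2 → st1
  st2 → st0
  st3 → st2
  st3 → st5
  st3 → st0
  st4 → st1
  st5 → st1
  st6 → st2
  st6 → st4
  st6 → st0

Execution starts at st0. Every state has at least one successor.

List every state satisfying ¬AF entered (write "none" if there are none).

States satisfying entered: {st4, st5, st6}.
States satisfying AF entered: {st0, st4, st5, st6}.
States satisfying ¬AF entered: {st1, st2, st3}.

{st1, st2, st3}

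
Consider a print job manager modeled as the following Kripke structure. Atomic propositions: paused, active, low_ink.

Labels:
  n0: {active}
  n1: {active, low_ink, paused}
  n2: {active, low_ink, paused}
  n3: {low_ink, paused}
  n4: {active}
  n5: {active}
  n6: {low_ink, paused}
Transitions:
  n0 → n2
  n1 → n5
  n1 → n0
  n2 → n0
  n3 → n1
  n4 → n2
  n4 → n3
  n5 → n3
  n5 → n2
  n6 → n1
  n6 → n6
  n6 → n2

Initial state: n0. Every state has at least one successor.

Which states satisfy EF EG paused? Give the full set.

{n6}

States satisfying EG paused: {n6}.
States satisfying EF EG paused: {n6}.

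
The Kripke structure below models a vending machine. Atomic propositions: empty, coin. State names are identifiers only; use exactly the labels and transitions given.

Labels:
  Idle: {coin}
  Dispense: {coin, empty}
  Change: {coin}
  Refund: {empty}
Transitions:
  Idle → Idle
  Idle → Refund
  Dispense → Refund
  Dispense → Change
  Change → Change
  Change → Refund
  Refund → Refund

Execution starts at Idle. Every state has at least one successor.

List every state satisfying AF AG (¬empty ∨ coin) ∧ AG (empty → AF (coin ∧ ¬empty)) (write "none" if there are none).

States satisfying AG (¬empty ∨ coin): ∅.
States satisfying AF AG (¬empty ∨ coin): ∅.
States satisfying empty → AF (coin ∧ ¬empty): {Idle, Change}.
States satisfying AG (empty → AF (coin ∧ ¬empty)): ∅.
States satisfying AF AG (¬empty ∨ coin) ∧ AG (empty → AF (coin ∧ ¬empty)): ∅.

none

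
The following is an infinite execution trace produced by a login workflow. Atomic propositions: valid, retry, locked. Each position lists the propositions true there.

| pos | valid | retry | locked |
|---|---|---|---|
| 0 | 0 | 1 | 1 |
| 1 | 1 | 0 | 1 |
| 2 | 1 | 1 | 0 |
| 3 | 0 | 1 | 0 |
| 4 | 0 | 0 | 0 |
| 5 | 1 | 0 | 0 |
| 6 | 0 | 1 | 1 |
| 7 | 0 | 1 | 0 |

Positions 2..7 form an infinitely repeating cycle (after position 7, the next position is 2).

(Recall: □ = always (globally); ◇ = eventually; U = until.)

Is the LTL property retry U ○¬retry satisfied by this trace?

Walking from position 0: ○¬retry first holds at position 0, and retry holds at every earlier position along the way, so retry U ○¬retry holds.

Holds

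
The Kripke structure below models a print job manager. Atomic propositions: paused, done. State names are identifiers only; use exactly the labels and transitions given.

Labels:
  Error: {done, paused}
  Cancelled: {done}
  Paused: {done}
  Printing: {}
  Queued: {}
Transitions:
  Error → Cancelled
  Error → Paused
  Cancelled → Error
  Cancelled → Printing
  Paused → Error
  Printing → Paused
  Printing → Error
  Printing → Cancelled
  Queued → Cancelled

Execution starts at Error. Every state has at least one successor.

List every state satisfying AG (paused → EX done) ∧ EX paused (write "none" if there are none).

States satisfying paused → EX done: {Error, Cancelled, Paused, Printing, Queued}.
States satisfying AG (paused → EX done): {Error, Cancelled, Paused, Printing, Queued}.
States satisfying paused: {Error}.
States satisfying EX paused: {Cancelled, Paused, Printing}.
States satisfying AG (paused → EX done) ∧ EX paused: {Cancelled, Paused, Printing}.

{Cancelled, Paused, Printing}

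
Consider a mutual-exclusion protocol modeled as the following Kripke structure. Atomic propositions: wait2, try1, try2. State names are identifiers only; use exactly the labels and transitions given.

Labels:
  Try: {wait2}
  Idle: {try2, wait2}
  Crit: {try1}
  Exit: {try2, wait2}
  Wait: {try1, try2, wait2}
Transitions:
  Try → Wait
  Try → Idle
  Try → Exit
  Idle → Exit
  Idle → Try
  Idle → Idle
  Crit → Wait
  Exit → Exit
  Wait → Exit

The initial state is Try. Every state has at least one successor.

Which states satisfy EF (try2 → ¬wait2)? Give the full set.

{Try, Idle, Crit}

States satisfying try2 → ¬wait2: {Try, Crit}.
States satisfying EF (try2 → ¬wait2): {Try, Idle, Crit}.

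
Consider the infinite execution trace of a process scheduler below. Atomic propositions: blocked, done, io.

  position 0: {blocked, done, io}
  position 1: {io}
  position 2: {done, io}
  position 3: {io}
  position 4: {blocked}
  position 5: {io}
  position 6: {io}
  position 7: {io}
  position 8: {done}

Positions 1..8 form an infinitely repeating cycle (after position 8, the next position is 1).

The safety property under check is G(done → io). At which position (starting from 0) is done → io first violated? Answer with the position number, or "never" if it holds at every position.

Check done → io at each position in order: 0 ✓, 1 ✓, 2 ✓, 3 ✓, 4 ✓, 5 ✓, 6 ✓, 7 ✓.
At position 8 the labels are {done}, so done → io is false there. This is the first violation.

8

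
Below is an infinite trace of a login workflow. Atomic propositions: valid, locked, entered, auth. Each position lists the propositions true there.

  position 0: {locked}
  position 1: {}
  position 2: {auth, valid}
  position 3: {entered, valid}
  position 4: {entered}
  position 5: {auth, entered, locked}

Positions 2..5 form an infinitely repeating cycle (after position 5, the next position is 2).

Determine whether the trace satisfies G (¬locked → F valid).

Holds

¬locked → F valid holds at every position 0..5, and those are all positions ever visited, so G (¬locked → F valid) holds.
Positions where ¬locked holds: 1, 2, 3, 4.
Check F valid at each: 1→ok, 2→ok, 3→ok, 4→ok.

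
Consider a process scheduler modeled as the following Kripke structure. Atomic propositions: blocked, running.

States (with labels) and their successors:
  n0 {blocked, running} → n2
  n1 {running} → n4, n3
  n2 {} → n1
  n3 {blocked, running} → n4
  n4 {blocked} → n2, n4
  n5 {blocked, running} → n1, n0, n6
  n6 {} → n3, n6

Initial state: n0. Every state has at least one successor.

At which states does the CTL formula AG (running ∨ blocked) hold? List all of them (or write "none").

none

States satisfying running ∨ blocked: {n0, n1, n3, n4, n5}.
States satisfying AG (running ∨ blocked): ∅.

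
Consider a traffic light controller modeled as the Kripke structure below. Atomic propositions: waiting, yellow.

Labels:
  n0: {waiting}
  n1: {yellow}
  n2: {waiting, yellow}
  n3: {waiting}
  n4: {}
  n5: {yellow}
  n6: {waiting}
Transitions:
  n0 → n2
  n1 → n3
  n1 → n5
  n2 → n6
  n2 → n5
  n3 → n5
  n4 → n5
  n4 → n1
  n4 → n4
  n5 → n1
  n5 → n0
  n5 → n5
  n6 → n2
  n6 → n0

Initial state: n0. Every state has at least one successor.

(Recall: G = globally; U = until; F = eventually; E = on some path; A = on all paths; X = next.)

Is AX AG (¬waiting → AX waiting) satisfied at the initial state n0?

States satisfying AG (¬waiting → AX waiting): ∅.
States satisfying AX AG (¬waiting → AX waiting): ∅.
n0 ∉ Sat(AX AG (¬waiting → AX waiting)).

Does not hold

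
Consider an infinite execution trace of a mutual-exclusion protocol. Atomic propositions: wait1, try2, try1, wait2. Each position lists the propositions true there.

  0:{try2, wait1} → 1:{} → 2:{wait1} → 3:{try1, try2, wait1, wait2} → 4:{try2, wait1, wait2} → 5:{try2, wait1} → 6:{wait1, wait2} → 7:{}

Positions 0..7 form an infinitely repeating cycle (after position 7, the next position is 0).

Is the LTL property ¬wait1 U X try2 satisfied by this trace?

Walking from position 0: at position 0, X try2 has not yet held and ¬wait1 fails, so ¬wait1 U X try2 is false.

Violated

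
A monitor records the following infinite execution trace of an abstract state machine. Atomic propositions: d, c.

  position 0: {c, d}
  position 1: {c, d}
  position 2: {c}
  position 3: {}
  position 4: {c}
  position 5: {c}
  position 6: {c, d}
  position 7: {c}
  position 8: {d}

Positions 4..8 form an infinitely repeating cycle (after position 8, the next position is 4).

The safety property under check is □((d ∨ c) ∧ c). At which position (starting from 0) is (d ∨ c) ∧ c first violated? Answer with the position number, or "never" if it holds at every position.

3

Check (d ∨ c) ∧ c at each position in order: 0 ✓, 1 ✓, 2 ✓.
At position 3 the labels are {}, so (d ∨ c) ∧ c is false there. This is the first violation.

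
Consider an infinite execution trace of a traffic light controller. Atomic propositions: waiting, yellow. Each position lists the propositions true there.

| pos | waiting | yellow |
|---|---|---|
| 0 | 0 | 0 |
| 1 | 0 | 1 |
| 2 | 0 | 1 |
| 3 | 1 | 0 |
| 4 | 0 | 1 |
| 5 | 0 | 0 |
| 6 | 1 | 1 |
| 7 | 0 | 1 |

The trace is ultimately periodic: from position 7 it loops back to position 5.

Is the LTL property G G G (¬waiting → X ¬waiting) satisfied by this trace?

No

G G (¬waiting → X ¬waiting) must hold at every position from 0 onward. It fails at position 0, so G G G (¬waiting → X ¬waiting) is false.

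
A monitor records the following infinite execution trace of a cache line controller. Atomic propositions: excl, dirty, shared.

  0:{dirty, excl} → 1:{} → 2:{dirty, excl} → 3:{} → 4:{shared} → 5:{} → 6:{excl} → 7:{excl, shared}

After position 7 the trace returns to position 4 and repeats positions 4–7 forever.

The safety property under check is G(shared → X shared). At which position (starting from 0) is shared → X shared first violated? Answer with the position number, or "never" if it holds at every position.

4

Check shared → X shared at each position in order: 0 ✓, 1 ✓, 2 ✓, 3 ✓.
At position 4 the labels are {shared} and the next position 5 has {}, so shared → X shared is false there. This is the first violation.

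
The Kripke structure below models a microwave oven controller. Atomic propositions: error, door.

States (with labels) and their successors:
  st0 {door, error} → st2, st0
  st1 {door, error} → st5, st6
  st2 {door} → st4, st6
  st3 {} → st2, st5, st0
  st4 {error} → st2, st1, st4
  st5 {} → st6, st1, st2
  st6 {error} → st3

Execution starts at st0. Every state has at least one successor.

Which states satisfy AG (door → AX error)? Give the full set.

States satisfying door → AX error: {st2, st3, st4, st5, st6}.
States satisfying AG (door → AX error): ∅.

none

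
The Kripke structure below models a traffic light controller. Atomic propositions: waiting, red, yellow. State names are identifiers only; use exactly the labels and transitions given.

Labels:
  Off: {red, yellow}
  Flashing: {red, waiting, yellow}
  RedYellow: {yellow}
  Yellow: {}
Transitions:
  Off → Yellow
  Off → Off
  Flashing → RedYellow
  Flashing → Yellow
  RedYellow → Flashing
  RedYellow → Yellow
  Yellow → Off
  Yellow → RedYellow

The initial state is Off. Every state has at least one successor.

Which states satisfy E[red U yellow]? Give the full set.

States satisfying red: {Off, Flashing}.
States satisfying yellow: {Off, Flashing, RedYellow}.
States satisfying E[red U yellow]: {Off, Flashing, RedYellow}.

{Off, Flashing, RedYellow}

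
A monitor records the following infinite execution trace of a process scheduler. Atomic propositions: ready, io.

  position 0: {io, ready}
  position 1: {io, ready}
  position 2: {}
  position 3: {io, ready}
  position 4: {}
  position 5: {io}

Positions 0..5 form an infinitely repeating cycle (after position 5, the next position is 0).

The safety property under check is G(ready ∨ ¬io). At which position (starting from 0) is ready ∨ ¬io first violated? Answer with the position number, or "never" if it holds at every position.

Check ready ∨ ¬io at each position in order: 0 ✓, 1 ✓, 2 ✓, 3 ✓, 4 ✓.
At position 5 the labels are {io}, so ready ∨ ¬io is false there. This is the first violation.

5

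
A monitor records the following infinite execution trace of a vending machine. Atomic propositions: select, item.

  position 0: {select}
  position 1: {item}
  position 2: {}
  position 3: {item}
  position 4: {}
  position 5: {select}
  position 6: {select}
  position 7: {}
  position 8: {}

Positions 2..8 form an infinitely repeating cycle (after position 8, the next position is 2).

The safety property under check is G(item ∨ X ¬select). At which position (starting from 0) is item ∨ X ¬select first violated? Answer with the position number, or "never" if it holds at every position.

Check item ∨ X ¬select at each position in order: 0 ✓, 1 ✓, 2 ✓, 3 ✓.
At position 4 the labels are {} and the next position 5 has {select}, so item ∨ X ¬select is false there. This is the first violation.

4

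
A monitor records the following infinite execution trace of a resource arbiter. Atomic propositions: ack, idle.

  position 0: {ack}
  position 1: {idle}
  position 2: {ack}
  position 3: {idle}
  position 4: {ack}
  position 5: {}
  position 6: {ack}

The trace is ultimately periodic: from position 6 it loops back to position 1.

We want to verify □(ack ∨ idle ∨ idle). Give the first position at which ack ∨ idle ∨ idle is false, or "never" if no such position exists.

5

Check ack ∨ idle ∨ idle at each position in order: 0 ✓, 1 ✓, 2 ✓, 3 ✓, 4 ✓.
At position 5 the labels are {}, so ack ∨ idle ∨ idle is false there. This is the first violation.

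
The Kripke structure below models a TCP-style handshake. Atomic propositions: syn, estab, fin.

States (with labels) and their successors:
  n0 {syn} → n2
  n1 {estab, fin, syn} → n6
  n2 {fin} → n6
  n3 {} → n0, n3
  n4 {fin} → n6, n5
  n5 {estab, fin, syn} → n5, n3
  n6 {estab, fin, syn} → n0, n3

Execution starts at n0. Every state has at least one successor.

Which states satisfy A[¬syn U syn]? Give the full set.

{n0, n1, n2, n4, n5, n6}

States satisfying ¬syn: {n2, n3, n4}.
States satisfying syn: {n0, n1, n5, n6}.
States satisfying A[¬syn U syn]: {n0, n1, n2, n4, n5, n6}.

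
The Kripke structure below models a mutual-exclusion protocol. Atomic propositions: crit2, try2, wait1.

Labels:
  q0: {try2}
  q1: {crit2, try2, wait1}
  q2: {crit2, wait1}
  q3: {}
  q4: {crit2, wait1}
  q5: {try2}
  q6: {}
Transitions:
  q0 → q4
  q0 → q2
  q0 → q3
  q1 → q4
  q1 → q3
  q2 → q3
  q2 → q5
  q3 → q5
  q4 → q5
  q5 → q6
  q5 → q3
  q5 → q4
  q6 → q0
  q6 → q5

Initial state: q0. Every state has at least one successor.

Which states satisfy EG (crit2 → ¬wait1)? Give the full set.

States satisfying crit2 → ¬wait1: {q0, q3, q5, q6}.
States satisfying EG (crit2 → ¬wait1): {q0, q3, q5, q6}.

{q0, q3, q5, q6}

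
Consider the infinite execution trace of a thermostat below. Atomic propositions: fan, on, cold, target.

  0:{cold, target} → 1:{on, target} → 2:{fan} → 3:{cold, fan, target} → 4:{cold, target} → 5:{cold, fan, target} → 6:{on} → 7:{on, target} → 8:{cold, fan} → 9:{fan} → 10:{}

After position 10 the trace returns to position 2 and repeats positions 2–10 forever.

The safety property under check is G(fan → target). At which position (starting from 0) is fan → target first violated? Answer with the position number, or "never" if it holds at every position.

2

Check fan → target at each position in order: 0 ✓, 1 ✓.
At position 2 the labels are {fan}, so fan → target is false there. This is the first violation.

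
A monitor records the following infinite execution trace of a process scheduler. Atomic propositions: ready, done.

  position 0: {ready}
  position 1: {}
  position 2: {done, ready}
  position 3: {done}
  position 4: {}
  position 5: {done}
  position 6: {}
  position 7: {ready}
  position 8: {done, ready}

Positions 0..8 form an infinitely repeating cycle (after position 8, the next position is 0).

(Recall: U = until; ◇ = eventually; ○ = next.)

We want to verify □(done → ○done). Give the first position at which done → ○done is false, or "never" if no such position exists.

Check done → ○done at each position in order: 0 ✓, 1 ✓, 2 ✓.
At position 3 the labels are {done} and the next position 4 has {}, so done → ○done is false there. This is the first violation.

3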